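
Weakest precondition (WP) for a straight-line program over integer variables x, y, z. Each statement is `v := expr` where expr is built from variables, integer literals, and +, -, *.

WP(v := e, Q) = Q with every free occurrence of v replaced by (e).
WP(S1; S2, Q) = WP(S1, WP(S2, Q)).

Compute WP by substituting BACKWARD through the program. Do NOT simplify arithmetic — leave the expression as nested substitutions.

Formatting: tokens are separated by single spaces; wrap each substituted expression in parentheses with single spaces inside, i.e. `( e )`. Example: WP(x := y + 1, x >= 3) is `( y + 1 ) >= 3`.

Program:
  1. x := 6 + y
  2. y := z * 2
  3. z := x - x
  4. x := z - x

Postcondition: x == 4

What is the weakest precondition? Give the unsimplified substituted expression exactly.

Answer: ( ( ( 6 + y ) - ( 6 + y ) ) - ( 6 + y ) ) == 4

Derivation:
post: x == 4
stmt 4: x := z - x  -- replace 1 occurrence(s) of x with (z - x)
  => ( z - x ) == 4
stmt 3: z := x - x  -- replace 1 occurrence(s) of z with (x - x)
  => ( ( x - x ) - x ) == 4
stmt 2: y := z * 2  -- replace 0 occurrence(s) of y with (z * 2)
  => ( ( x - x ) - x ) == 4
stmt 1: x := 6 + y  -- replace 3 occurrence(s) of x with (6 + y)
  => ( ( ( 6 + y ) - ( 6 + y ) ) - ( 6 + y ) ) == 4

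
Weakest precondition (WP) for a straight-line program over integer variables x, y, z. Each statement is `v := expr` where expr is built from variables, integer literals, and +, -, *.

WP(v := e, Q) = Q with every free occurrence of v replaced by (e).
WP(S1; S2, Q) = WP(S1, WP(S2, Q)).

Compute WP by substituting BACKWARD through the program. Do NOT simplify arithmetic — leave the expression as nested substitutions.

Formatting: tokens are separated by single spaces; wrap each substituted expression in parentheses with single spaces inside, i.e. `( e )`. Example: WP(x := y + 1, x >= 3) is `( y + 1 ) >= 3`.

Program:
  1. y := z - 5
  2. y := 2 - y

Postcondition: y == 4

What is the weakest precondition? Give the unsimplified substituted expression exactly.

Answer: ( 2 - ( z - 5 ) ) == 4

Derivation:
post: y == 4
stmt 2: y := 2 - y  -- replace 1 occurrence(s) of y with (2 - y)
  => ( 2 - y ) == 4
stmt 1: y := z - 5  -- replace 1 occurrence(s) of y with (z - 5)
  => ( 2 - ( z - 5 ) ) == 4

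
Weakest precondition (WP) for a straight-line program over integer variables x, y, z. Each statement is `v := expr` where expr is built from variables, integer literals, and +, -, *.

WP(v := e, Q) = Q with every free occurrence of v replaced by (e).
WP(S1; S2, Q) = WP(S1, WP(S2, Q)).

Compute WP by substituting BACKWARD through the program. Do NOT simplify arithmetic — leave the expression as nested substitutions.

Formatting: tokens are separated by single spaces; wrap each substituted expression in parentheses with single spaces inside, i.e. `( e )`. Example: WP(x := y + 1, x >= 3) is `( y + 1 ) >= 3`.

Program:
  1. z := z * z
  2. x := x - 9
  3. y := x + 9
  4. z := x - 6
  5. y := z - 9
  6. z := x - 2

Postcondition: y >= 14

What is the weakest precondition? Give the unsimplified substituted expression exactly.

Answer: ( ( ( x - 9 ) - 6 ) - 9 ) >= 14

Derivation:
post: y >= 14
stmt 6: z := x - 2  -- replace 0 occurrence(s) of z with (x - 2)
  => y >= 14
stmt 5: y := z - 9  -- replace 1 occurrence(s) of y with (z - 9)
  => ( z - 9 ) >= 14
stmt 4: z := x - 6  -- replace 1 occurrence(s) of z with (x - 6)
  => ( ( x - 6 ) - 9 ) >= 14
stmt 3: y := x + 9  -- replace 0 occurrence(s) of y with (x + 9)
  => ( ( x - 6 ) - 9 ) >= 14
stmt 2: x := x - 9  -- replace 1 occurrence(s) of x with (x - 9)
  => ( ( ( x - 9 ) - 6 ) - 9 ) >= 14
stmt 1: z := z * z  -- replace 0 occurrence(s) of z with (z * z)
  => ( ( ( x - 9 ) - 6 ) - 9 ) >= 14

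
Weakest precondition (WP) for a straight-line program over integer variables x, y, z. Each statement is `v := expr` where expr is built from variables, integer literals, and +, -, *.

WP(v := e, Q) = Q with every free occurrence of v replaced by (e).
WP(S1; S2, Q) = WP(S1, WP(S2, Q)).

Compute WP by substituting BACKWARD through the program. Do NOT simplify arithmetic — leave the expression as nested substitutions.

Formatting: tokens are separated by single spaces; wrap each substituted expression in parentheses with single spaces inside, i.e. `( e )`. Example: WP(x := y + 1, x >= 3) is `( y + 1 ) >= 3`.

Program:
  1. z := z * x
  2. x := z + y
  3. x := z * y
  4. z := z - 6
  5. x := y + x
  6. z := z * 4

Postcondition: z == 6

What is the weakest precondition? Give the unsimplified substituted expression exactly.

Answer: ( ( ( z * x ) - 6 ) * 4 ) == 6

Derivation:
post: z == 6
stmt 6: z := z * 4  -- replace 1 occurrence(s) of z with (z * 4)
  => ( z * 4 ) == 6
stmt 5: x := y + x  -- replace 0 occurrence(s) of x with (y + x)
  => ( z * 4 ) == 6
stmt 4: z := z - 6  -- replace 1 occurrence(s) of z with (z - 6)
  => ( ( z - 6 ) * 4 ) == 6
stmt 3: x := z * y  -- replace 0 occurrence(s) of x with (z * y)
  => ( ( z - 6 ) * 4 ) == 6
stmt 2: x := z + y  -- replace 0 occurrence(s) of x with (z + y)
  => ( ( z - 6 ) * 4 ) == 6
stmt 1: z := z * x  -- replace 1 occurrence(s) of z with (z * x)
  => ( ( ( z * x ) - 6 ) * 4 ) == 6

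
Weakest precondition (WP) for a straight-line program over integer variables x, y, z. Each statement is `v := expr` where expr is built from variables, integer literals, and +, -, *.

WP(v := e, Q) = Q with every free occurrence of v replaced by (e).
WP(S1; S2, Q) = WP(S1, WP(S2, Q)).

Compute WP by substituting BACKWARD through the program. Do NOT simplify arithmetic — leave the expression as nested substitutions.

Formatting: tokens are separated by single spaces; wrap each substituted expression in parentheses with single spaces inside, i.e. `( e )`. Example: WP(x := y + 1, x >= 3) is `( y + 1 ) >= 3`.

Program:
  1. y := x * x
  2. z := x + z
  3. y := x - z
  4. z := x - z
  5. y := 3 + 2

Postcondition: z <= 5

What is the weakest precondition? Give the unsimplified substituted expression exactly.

Answer: ( x - ( x + z ) ) <= 5

Derivation:
post: z <= 5
stmt 5: y := 3 + 2  -- replace 0 occurrence(s) of y with (3 + 2)
  => z <= 5
stmt 4: z := x - z  -- replace 1 occurrence(s) of z with (x - z)
  => ( x - z ) <= 5
stmt 3: y := x - z  -- replace 0 occurrence(s) of y with (x - z)
  => ( x - z ) <= 5
stmt 2: z := x + z  -- replace 1 occurrence(s) of z with (x + z)
  => ( x - ( x + z ) ) <= 5
stmt 1: y := x * x  -- replace 0 occurrence(s) of y with (x * x)
  => ( x - ( x + z ) ) <= 5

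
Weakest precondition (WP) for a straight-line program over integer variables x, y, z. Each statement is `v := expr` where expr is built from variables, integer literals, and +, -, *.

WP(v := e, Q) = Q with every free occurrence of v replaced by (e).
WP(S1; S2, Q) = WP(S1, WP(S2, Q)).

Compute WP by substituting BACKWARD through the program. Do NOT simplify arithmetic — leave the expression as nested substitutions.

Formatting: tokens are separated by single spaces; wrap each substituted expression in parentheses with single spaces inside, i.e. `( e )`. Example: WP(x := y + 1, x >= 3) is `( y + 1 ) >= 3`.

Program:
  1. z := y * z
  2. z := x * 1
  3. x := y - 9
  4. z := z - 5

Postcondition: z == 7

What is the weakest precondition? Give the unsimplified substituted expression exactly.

Answer: ( ( x * 1 ) - 5 ) == 7

Derivation:
post: z == 7
stmt 4: z := z - 5  -- replace 1 occurrence(s) of z with (z - 5)
  => ( z - 5 ) == 7
stmt 3: x := y - 9  -- replace 0 occurrence(s) of x with (y - 9)
  => ( z - 5 ) == 7
stmt 2: z := x * 1  -- replace 1 occurrence(s) of z with (x * 1)
  => ( ( x * 1 ) - 5 ) == 7
stmt 1: z := y * z  -- replace 0 occurrence(s) of z with (y * z)
  => ( ( x * 1 ) - 5 ) == 7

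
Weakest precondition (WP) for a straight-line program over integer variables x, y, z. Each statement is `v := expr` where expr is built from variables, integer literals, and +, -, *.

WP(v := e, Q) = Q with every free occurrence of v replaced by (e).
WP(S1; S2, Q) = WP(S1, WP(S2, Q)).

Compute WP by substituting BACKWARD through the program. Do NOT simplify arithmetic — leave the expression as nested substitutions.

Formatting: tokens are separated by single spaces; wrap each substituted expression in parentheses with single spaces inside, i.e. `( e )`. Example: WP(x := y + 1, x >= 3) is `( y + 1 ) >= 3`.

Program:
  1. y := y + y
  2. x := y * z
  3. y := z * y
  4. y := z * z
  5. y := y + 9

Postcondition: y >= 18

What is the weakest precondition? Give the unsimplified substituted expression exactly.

post: y >= 18
stmt 5: y := y + 9  -- replace 1 occurrence(s) of y with (y + 9)
  => ( y + 9 ) >= 18
stmt 4: y := z * z  -- replace 1 occurrence(s) of y with (z * z)
  => ( ( z * z ) + 9 ) >= 18
stmt 3: y := z * y  -- replace 0 occurrence(s) of y with (z * y)
  => ( ( z * z ) + 9 ) >= 18
stmt 2: x := y * z  -- replace 0 occurrence(s) of x with (y * z)
  => ( ( z * z ) + 9 ) >= 18
stmt 1: y := y + y  -- replace 0 occurrence(s) of y with (y + y)
  => ( ( z * z ) + 9 ) >= 18

Answer: ( ( z * z ) + 9 ) >= 18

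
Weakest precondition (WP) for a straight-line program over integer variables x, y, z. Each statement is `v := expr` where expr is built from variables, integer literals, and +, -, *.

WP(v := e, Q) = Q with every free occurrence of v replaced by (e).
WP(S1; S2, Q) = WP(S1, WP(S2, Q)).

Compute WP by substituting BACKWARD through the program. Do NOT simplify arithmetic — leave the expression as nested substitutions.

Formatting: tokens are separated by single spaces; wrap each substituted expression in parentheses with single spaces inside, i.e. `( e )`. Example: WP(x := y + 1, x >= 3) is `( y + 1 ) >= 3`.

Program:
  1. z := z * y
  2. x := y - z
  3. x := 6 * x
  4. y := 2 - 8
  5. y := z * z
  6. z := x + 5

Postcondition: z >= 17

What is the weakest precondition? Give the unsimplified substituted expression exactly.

Answer: ( ( 6 * ( y - ( z * y ) ) ) + 5 ) >= 17

Derivation:
post: z >= 17
stmt 6: z := x + 5  -- replace 1 occurrence(s) of z with (x + 5)
  => ( x + 5 ) >= 17
stmt 5: y := z * z  -- replace 0 occurrence(s) of y with (z * z)
  => ( x + 5 ) >= 17
stmt 4: y := 2 - 8  -- replace 0 occurrence(s) of y with (2 - 8)
  => ( x + 5 ) >= 17
stmt 3: x := 6 * x  -- replace 1 occurrence(s) of x with (6 * x)
  => ( ( 6 * x ) + 5 ) >= 17
stmt 2: x := y - z  -- replace 1 occurrence(s) of x with (y - z)
  => ( ( 6 * ( y - z ) ) + 5 ) >= 17
stmt 1: z := z * y  -- replace 1 occurrence(s) of z with (z * y)
  => ( ( 6 * ( y - ( z * y ) ) ) + 5 ) >= 17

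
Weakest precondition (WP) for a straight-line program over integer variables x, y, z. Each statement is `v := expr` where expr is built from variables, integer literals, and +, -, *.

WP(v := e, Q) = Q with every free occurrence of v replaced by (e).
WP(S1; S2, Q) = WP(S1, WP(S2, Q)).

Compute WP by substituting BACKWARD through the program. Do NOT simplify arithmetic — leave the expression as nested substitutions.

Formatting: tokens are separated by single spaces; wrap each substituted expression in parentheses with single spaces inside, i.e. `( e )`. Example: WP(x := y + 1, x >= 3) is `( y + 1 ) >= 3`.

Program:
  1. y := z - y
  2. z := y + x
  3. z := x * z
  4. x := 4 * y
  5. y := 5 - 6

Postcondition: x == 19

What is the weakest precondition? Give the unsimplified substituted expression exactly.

post: x == 19
stmt 5: y := 5 - 6  -- replace 0 occurrence(s) of y with (5 - 6)
  => x == 19
stmt 4: x := 4 * y  -- replace 1 occurrence(s) of x with (4 * y)
  => ( 4 * y ) == 19
stmt 3: z := x * z  -- replace 0 occurrence(s) of z with (x * z)
  => ( 4 * y ) == 19
stmt 2: z := y + x  -- replace 0 occurrence(s) of z with (y + x)
  => ( 4 * y ) == 19
stmt 1: y := z - y  -- replace 1 occurrence(s) of y with (z - y)
  => ( 4 * ( z - y ) ) == 19

Answer: ( 4 * ( z - y ) ) == 19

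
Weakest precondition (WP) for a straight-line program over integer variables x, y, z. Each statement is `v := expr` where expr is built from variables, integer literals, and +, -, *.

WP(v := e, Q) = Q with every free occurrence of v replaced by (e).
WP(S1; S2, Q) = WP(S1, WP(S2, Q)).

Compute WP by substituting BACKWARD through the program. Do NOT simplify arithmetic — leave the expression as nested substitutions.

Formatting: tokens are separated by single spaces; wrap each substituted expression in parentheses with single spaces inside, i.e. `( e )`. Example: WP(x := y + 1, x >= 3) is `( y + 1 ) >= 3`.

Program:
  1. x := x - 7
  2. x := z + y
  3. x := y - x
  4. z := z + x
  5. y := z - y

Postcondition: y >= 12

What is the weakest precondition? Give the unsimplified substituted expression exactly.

Answer: ( ( z + ( y - ( z + y ) ) ) - y ) >= 12

Derivation:
post: y >= 12
stmt 5: y := z - y  -- replace 1 occurrence(s) of y with (z - y)
  => ( z - y ) >= 12
stmt 4: z := z + x  -- replace 1 occurrence(s) of z with (z + x)
  => ( ( z + x ) - y ) >= 12
stmt 3: x := y - x  -- replace 1 occurrence(s) of x with (y - x)
  => ( ( z + ( y - x ) ) - y ) >= 12
stmt 2: x := z + y  -- replace 1 occurrence(s) of x with (z + y)
  => ( ( z + ( y - ( z + y ) ) ) - y ) >= 12
stmt 1: x := x - 7  -- replace 0 occurrence(s) of x with (x - 7)
  => ( ( z + ( y - ( z + y ) ) ) - y ) >= 12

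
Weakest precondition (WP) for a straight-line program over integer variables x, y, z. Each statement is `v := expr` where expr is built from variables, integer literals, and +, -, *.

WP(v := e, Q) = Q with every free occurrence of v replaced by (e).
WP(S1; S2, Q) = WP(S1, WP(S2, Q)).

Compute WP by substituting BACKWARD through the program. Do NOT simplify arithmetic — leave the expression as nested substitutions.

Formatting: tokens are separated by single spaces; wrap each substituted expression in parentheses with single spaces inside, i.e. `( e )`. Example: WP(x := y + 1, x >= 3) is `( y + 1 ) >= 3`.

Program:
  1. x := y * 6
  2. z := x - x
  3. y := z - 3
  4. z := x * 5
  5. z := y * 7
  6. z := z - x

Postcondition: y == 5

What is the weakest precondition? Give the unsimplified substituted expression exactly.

Answer: ( ( ( y * 6 ) - ( y * 6 ) ) - 3 ) == 5

Derivation:
post: y == 5
stmt 6: z := z - x  -- replace 0 occurrence(s) of z with (z - x)
  => y == 5
stmt 5: z := y * 7  -- replace 0 occurrence(s) of z with (y * 7)
  => y == 5
stmt 4: z := x * 5  -- replace 0 occurrence(s) of z with (x * 5)
  => y == 5
stmt 3: y := z - 3  -- replace 1 occurrence(s) of y with (z - 3)
  => ( z - 3 ) == 5
stmt 2: z := x - x  -- replace 1 occurrence(s) of z with (x - x)
  => ( ( x - x ) - 3 ) == 5
stmt 1: x := y * 6  -- replace 2 occurrence(s) of x with (y * 6)
  => ( ( ( y * 6 ) - ( y * 6 ) ) - 3 ) == 5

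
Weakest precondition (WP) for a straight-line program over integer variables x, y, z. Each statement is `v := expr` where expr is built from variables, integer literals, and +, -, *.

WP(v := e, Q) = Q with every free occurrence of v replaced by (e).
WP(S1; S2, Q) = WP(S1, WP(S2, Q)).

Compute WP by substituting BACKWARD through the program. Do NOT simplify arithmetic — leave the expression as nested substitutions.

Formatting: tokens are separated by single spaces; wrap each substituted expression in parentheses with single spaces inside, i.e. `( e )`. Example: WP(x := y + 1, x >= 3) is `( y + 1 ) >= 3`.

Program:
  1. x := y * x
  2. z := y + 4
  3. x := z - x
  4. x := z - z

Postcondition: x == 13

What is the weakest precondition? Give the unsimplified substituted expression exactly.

post: x == 13
stmt 4: x := z - z  -- replace 1 occurrence(s) of x with (z - z)
  => ( z - z ) == 13
stmt 3: x := z - x  -- replace 0 occurrence(s) of x with (z - x)
  => ( z - z ) == 13
stmt 2: z := y + 4  -- replace 2 occurrence(s) of z with (y + 4)
  => ( ( y + 4 ) - ( y + 4 ) ) == 13
stmt 1: x := y * x  -- replace 0 occurrence(s) of x with (y * x)
  => ( ( y + 4 ) - ( y + 4 ) ) == 13

Answer: ( ( y + 4 ) - ( y + 4 ) ) == 13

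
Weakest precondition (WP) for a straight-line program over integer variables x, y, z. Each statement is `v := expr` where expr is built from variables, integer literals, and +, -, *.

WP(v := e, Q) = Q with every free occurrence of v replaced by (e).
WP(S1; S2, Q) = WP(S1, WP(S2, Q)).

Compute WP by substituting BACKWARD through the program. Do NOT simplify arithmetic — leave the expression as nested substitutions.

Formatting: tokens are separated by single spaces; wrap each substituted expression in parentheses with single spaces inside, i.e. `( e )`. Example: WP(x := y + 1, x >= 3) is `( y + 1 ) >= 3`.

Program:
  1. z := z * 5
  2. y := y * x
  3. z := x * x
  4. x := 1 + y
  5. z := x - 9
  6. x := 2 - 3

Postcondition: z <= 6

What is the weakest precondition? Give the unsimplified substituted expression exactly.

post: z <= 6
stmt 6: x := 2 - 3  -- replace 0 occurrence(s) of x with (2 - 3)
  => z <= 6
stmt 5: z := x - 9  -- replace 1 occurrence(s) of z with (x - 9)
  => ( x - 9 ) <= 6
stmt 4: x := 1 + y  -- replace 1 occurrence(s) of x with (1 + y)
  => ( ( 1 + y ) - 9 ) <= 6
stmt 3: z := x * x  -- replace 0 occurrence(s) of z with (x * x)
  => ( ( 1 + y ) - 9 ) <= 6
stmt 2: y := y * x  -- replace 1 occurrence(s) of y with (y * x)
  => ( ( 1 + ( y * x ) ) - 9 ) <= 6
stmt 1: z := z * 5  -- replace 0 occurrence(s) of z with (z * 5)
  => ( ( 1 + ( y * x ) ) - 9 ) <= 6

Answer: ( ( 1 + ( y * x ) ) - 9 ) <= 6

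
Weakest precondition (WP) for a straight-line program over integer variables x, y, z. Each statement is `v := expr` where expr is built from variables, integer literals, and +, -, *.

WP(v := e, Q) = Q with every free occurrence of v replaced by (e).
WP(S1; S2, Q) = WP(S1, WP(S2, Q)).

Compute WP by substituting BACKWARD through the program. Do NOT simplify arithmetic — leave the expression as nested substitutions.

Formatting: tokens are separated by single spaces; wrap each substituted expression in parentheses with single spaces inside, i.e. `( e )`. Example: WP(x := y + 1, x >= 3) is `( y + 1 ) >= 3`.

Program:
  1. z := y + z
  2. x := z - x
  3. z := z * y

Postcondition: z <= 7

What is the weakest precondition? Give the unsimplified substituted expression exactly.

Answer: ( ( y + z ) * y ) <= 7

Derivation:
post: z <= 7
stmt 3: z := z * y  -- replace 1 occurrence(s) of z with (z * y)
  => ( z * y ) <= 7
stmt 2: x := z - x  -- replace 0 occurrence(s) of x with (z - x)
  => ( z * y ) <= 7
stmt 1: z := y + z  -- replace 1 occurrence(s) of z with (y + z)
  => ( ( y + z ) * y ) <= 7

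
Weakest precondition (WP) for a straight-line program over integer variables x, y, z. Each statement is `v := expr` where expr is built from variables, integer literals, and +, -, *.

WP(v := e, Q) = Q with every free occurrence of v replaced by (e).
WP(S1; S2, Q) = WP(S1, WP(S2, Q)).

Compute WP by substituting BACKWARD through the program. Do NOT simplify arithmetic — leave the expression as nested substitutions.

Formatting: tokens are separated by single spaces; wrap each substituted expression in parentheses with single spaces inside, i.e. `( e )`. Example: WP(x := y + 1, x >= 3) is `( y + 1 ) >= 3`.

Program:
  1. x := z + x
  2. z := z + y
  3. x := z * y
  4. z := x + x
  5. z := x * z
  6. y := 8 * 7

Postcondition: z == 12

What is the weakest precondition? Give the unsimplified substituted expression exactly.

Answer: ( ( ( z + y ) * y ) * ( ( ( z + y ) * y ) + ( ( z + y ) * y ) ) ) == 12

Derivation:
post: z == 12
stmt 6: y := 8 * 7  -- replace 0 occurrence(s) of y with (8 * 7)
  => z == 12
stmt 5: z := x * z  -- replace 1 occurrence(s) of z with (x * z)
  => ( x * z ) == 12
stmt 4: z := x + x  -- replace 1 occurrence(s) of z with (x + x)
  => ( x * ( x + x ) ) == 12
stmt 3: x := z * y  -- replace 3 occurrence(s) of x with (z * y)
  => ( ( z * y ) * ( ( z * y ) + ( z * y ) ) ) == 12
stmt 2: z := z + y  -- replace 3 occurrence(s) of z with (z + y)
  => ( ( ( z + y ) * y ) * ( ( ( z + y ) * y ) + ( ( z + y ) * y ) ) ) == 12
stmt 1: x := z + x  -- replace 0 occurrence(s) of x with (z + x)
  => ( ( ( z + y ) * y ) * ( ( ( z + y ) * y ) + ( ( z + y ) * y ) ) ) == 12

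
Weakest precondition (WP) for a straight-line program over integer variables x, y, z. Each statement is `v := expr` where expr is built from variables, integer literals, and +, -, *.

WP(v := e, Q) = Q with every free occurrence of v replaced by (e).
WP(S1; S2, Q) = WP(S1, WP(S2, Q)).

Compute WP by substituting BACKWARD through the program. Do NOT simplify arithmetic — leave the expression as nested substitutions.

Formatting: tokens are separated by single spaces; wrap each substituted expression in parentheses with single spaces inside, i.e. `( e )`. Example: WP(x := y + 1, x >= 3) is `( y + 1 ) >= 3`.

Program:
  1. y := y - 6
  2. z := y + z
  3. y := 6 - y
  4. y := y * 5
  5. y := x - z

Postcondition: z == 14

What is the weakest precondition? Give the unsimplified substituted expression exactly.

Answer: ( ( y - 6 ) + z ) == 14

Derivation:
post: z == 14
stmt 5: y := x - z  -- replace 0 occurrence(s) of y with (x - z)
  => z == 14
stmt 4: y := y * 5  -- replace 0 occurrence(s) of y with (y * 5)
  => z == 14
stmt 3: y := 6 - y  -- replace 0 occurrence(s) of y with (6 - y)
  => z == 14
stmt 2: z := y + z  -- replace 1 occurrence(s) of z with (y + z)
  => ( y + z ) == 14
stmt 1: y := y - 6  -- replace 1 occurrence(s) of y with (y - 6)
  => ( ( y - 6 ) + z ) == 14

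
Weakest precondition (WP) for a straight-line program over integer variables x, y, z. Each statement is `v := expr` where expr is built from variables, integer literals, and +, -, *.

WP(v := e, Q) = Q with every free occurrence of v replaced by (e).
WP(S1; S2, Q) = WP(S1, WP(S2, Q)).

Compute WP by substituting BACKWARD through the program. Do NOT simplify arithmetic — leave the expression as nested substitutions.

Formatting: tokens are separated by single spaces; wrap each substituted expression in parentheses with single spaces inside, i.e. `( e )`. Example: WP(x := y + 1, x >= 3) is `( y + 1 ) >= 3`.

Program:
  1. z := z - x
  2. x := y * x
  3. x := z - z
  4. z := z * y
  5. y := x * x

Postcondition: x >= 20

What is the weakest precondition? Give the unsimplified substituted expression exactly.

post: x >= 20
stmt 5: y := x * x  -- replace 0 occurrence(s) of y with (x * x)
  => x >= 20
stmt 4: z := z * y  -- replace 0 occurrence(s) of z with (z * y)
  => x >= 20
stmt 3: x := z - z  -- replace 1 occurrence(s) of x with (z - z)
  => ( z - z ) >= 20
stmt 2: x := y * x  -- replace 0 occurrence(s) of x with (y * x)
  => ( z - z ) >= 20
stmt 1: z := z - x  -- replace 2 occurrence(s) of z with (z - x)
  => ( ( z - x ) - ( z - x ) ) >= 20

Answer: ( ( z - x ) - ( z - x ) ) >= 20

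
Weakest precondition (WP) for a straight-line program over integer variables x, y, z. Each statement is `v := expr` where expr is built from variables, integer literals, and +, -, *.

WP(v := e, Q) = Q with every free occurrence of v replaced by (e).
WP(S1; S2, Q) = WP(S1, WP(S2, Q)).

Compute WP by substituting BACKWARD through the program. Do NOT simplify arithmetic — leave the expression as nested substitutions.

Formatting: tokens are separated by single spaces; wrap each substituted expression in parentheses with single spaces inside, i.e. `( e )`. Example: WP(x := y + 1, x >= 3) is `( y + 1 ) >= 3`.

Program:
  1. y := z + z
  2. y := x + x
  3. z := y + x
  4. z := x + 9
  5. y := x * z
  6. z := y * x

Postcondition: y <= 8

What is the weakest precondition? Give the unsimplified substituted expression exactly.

Answer: ( x * ( x + 9 ) ) <= 8

Derivation:
post: y <= 8
stmt 6: z := y * x  -- replace 0 occurrence(s) of z with (y * x)
  => y <= 8
stmt 5: y := x * z  -- replace 1 occurrence(s) of y with (x * z)
  => ( x * z ) <= 8
stmt 4: z := x + 9  -- replace 1 occurrence(s) of z with (x + 9)
  => ( x * ( x + 9 ) ) <= 8
stmt 3: z := y + x  -- replace 0 occurrence(s) of z with (y + x)
  => ( x * ( x + 9 ) ) <= 8
stmt 2: y := x + x  -- replace 0 occurrence(s) of y with (x + x)
  => ( x * ( x + 9 ) ) <= 8
stmt 1: y := z + z  -- replace 0 occurrence(s) of y with (z + z)
  => ( x * ( x + 9 ) ) <= 8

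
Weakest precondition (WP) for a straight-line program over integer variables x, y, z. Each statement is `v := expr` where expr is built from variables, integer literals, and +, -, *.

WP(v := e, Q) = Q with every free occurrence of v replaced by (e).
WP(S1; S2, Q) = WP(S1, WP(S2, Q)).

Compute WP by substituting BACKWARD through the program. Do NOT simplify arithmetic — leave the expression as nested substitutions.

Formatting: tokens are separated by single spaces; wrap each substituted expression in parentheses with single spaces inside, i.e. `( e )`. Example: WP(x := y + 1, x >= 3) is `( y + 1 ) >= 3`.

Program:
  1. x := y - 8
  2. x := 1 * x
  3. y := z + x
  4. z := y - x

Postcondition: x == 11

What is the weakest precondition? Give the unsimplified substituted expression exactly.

Answer: ( 1 * ( y - 8 ) ) == 11

Derivation:
post: x == 11
stmt 4: z := y - x  -- replace 0 occurrence(s) of z with (y - x)
  => x == 11
stmt 3: y := z + x  -- replace 0 occurrence(s) of y with (z + x)
  => x == 11
stmt 2: x := 1 * x  -- replace 1 occurrence(s) of x with (1 * x)
  => ( 1 * x ) == 11
stmt 1: x := y - 8  -- replace 1 occurrence(s) of x with (y - 8)
  => ( 1 * ( y - 8 ) ) == 11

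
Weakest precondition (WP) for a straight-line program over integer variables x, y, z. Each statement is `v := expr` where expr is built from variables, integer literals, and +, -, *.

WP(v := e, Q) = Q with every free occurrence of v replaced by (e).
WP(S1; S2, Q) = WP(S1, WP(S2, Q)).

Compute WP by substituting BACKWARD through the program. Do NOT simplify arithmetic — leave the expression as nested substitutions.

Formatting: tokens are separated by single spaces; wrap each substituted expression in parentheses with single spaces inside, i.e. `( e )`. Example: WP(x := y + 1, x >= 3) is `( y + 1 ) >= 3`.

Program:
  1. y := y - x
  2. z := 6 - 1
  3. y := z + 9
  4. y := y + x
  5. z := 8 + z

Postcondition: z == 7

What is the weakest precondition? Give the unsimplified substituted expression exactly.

Answer: ( 8 + ( 6 - 1 ) ) == 7

Derivation:
post: z == 7
stmt 5: z := 8 + z  -- replace 1 occurrence(s) of z with (8 + z)
  => ( 8 + z ) == 7
stmt 4: y := y + x  -- replace 0 occurrence(s) of y with (y + x)
  => ( 8 + z ) == 7
stmt 3: y := z + 9  -- replace 0 occurrence(s) of y with (z + 9)
  => ( 8 + z ) == 7
stmt 2: z := 6 - 1  -- replace 1 occurrence(s) of z with (6 - 1)
  => ( 8 + ( 6 - 1 ) ) == 7
stmt 1: y := y - x  -- replace 0 occurrence(s) of y with (y - x)
  => ( 8 + ( 6 - 1 ) ) == 7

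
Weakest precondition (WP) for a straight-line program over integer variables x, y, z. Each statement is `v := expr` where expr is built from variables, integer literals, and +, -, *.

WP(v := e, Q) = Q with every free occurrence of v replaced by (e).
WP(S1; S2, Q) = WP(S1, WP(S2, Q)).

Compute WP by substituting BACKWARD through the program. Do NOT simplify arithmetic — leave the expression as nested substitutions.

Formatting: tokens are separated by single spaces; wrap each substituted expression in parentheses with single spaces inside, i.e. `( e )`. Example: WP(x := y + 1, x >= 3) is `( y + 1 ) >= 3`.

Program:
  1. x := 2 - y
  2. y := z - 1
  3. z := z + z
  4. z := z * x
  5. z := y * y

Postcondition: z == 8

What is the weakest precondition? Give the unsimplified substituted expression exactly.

Answer: ( ( z - 1 ) * ( z - 1 ) ) == 8

Derivation:
post: z == 8
stmt 5: z := y * y  -- replace 1 occurrence(s) of z with (y * y)
  => ( y * y ) == 8
stmt 4: z := z * x  -- replace 0 occurrence(s) of z with (z * x)
  => ( y * y ) == 8
stmt 3: z := z + z  -- replace 0 occurrence(s) of z with (z + z)
  => ( y * y ) == 8
stmt 2: y := z - 1  -- replace 2 occurrence(s) of y with (z - 1)
  => ( ( z - 1 ) * ( z - 1 ) ) == 8
stmt 1: x := 2 - y  -- replace 0 occurrence(s) of x with (2 - y)
  => ( ( z - 1 ) * ( z - 1 ) ) == 8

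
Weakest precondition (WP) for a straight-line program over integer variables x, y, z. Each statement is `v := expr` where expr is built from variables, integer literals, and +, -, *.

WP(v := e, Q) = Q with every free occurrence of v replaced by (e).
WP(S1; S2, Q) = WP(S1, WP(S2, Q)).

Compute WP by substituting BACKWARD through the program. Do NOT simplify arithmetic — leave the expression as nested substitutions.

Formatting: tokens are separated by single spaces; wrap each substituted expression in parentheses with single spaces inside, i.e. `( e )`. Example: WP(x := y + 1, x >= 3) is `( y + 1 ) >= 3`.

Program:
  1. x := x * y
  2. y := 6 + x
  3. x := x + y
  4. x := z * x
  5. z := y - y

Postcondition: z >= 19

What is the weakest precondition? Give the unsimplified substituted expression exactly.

post: z >= 19
stmt 5: z := y - y  -- replace 1 occurrence(s) of z with (y - y)
  => ( y - y ) >= 19
stmt 4: x := z * x  -- replace 0 occurrence(s) of x with (z * x)
  => ( y - y ) >= 19
stmt 3: x := x + y  -- replace 0 occurrence(s) of x with (x + y)
  => ( y - y ) >= 19
stmt 2: y := 6 + x  -- replace 2 occurrence(s) of y with (6 + x)
  => ( ( 6 + x ) - ( 6 + x ) ) >= 19
stmt 1: x := x * y  -- replace 2 occurrence(s) of x with (x * y)
  => ( ( 6 + ( x * y ) ) - ( 6 + ( x * y ) ) ) >= 19

Answer: ( ( 6 + ( x * y ) ) - ( 6 + ( x * y ) ) ) >= 19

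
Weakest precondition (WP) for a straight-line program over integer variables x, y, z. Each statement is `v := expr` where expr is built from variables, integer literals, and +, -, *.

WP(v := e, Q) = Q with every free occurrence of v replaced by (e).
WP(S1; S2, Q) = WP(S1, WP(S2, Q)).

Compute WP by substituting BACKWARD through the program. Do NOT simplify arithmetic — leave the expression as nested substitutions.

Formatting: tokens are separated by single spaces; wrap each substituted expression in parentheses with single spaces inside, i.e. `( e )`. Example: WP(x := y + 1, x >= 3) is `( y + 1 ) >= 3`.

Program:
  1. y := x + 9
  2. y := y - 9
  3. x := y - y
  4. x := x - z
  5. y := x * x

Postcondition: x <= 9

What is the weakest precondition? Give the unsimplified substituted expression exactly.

post: x <= 9
stmt 5: y := x * x  -- replace 0 occurrence(s) of y with (x * x)
  => x <= 9
stmt 4: x := x - z  -- replace 1 occurrence(s) of x with (x - z)
  => ( x - z ) <= 9
stmt 3: x := y - y  -- replace 1 occurrence(s) of x with (y - y)
  => ( ( y - y ) - z ) <= 9
stmt 2: y := y - 9  -- replace 2 occurrence(s) of y with (y - 9)
  => ( ( ( y - 9 ) - ( y - 9 ) ) - z ) <= 9
stmt 1: y := x + 9  -- replace 2 occurrence(s) of y with (x + 9)
  => ( ( ( ( x + 9 ) - 9 ) - ( ( x + 9 ) - 9 ) ) - z ) <= 9

Answer: ( ( ( ( x + 9 ) - 9 ) - ( ( x + 9 ) - 9 ) ) - z ) <= 9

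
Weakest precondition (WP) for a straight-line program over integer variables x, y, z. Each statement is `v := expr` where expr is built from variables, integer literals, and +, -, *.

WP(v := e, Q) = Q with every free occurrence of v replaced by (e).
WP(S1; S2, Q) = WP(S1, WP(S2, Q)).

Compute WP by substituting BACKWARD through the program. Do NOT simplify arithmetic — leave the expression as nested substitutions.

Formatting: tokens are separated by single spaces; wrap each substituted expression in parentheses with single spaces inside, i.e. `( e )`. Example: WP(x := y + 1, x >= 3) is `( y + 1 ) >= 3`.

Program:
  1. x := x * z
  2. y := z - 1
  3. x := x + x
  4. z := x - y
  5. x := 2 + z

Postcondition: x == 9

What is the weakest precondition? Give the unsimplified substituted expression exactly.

post: x == 9
stmt 5: x := 2 + z  -- replace 1 occurrence(s) of x with (2 + z)
  => ( 2 + z ) == 9
stmt 4: z := x - y  -- replace 1 occurrence(s) of z with (x - y)
  => ( 2 + ( x - y ) ) == 9
stmt 3: x := x + x  -- replace 1 occurrence(s) of x with (x + x)
  => ( 2 + ( ( x + x ) - y ) ) == 9
stmt 2: y := z - 1  -- replace 1 occurrence(s) of y with (z - 1)
  => ( 2 + ( ( x + x ) - ( z - 1 ) ) ) == 9
stmt 1: x := x * z  -- replace 2 occurrence(s) of x with (x * z)
  => ( 2 + ( ( ( x * z ) + ( x * z ) ) - ( z - 1 ) ) ) == 9

Answer: ( 2 + ( ( ( x * z ) + ( x * z ) ) - ( z - 1 ) ) ) == 9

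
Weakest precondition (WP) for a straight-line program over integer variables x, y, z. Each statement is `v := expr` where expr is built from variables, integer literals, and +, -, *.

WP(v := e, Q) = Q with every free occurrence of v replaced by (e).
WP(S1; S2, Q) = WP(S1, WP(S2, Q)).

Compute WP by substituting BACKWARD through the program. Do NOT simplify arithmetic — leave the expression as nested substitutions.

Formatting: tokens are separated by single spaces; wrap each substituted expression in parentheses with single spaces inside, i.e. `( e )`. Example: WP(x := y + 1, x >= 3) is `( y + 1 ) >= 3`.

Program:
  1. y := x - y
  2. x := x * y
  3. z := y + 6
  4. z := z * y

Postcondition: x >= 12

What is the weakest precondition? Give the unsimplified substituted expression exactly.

Answer: ( x * ( x - y ) ) >= 12

Derivation:
post: x >= 12
stmt 4: z := z * y  -- replace 0 occurrence(s) of z with (z * y)
  => x >= 12
stmt 3: z := y + 6  -- replace 0 occurrence(s) of z with (y + 6)
  => x >= 12
stmt 2: x := x * y  -- replace 1 occurrence(s) of x with (x * y)
  => ( x * y ) >= 12
stmt 1: y := x - y  -- replace 1 occurrence(s) of y with (x - y)
  => ( x * ( x - y ) ) >= 12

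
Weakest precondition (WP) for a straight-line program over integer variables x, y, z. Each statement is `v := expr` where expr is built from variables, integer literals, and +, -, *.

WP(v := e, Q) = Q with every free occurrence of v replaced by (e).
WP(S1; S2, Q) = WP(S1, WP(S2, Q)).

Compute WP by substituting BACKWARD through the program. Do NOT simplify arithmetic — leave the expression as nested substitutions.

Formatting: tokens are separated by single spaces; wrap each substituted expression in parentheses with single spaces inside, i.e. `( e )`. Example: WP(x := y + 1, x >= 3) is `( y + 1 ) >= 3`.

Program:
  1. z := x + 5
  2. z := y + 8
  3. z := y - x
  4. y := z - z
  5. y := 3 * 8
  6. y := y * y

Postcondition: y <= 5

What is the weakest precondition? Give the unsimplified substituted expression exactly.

post: y <= 5
stmt 6: y := y * y  -- replace 1 occurrence(s) of y with (y * y)
  => ( y * y ) <= 5
stmt 5: y := 3 * 8  -- replace 2 occurrence(s) of y with (3 * 8)
  => ( ( 3 * 8 ) * ( 3 * 8 ) ) <= 5
stmt 4: y := z - z  -- replace 0 occurrence(s) of y with (z - z)
  => ( ( 3 * 8 ) * ( 3 * 8 ) ) <= 5
stmt 3: z := y - x  -- replace 0 occurrence(s) of z with (y - x)
  => ( ( 3 * 8 ) * ( 3 * 8 ) ) <= 5
stmt 2: z := y + 8  -- replace 0 occurrence(s) of z with (y + 8)
  => ( ( 3 * 8 ) * ( 3 * 8 ) ) <= 5
stmt 1: z := x + 5  -- replace 0 occurrence(s) of z with (x + 5)
  => ( ( 3 * 8 ) * ( 3 * 8 ) ) <= 5

Answer: ( ( 3 * 8 ) * ( 3 * 8 ) ) <= 5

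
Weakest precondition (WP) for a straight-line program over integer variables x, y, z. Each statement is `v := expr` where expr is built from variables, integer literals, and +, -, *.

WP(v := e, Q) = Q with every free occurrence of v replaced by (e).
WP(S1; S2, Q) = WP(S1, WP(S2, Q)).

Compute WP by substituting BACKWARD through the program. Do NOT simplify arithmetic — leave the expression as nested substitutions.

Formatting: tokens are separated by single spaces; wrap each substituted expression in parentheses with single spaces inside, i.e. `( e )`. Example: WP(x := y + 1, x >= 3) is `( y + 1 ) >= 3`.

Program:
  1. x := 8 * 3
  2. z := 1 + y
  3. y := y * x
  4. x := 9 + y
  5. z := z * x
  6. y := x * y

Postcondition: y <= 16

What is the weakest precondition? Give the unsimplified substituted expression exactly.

Answer: ( ( 9 + ( y * ( 8 * 3 ) ) ) * ( y * ( 8 * 3 ) ) ) <= 16

Derivation:
post: y <= 16
stmt 6: y := x * y  -- replace 1 occurrence(s) of y with (x * y)
  => ( x * y ) <= 16
stmt 5: z := z * x  -- replace 0 occurrence(s) of z with (z * x)
  => ( x * y ) <= 16
stmt 4: x := 9 + y  -- replace 1 occurrence(s) of x with (9 + y)
  => ( ( 9 + y ) * y ) <= 16
stmt 3: y := y * x  -- replace 2 occurrence(s) of y with (y * x)
  => ( ( 9 + ( y * x ) ) * ( y * x ) ) <= 16
stmt 2: z := 1 + y  -- replace 0 occurrence(s) of z with (1 + y)
  => ( ( 9 + ( y * x ) ) * ( y * x ) ) <= 16
stmt 1: x := 8 * 3  -- replace 2 occurrence(s) of x with (8 * 3)
  => ( ( 9 + ( y * ( 8 * 3 ) ) ) * ( y * ( 8 * 3 ) ) ) <= 16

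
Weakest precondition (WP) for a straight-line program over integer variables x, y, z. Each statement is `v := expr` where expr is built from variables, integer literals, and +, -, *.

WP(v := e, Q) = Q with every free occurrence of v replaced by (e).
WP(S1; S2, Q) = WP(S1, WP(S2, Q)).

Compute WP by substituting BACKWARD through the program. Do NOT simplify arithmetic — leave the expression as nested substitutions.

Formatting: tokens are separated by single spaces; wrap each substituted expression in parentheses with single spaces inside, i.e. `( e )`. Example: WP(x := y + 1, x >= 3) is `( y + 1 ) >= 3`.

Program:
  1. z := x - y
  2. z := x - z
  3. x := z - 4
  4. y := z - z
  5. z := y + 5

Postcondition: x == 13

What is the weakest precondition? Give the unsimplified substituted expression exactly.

post: x == 13
stmt 5: z := y + 5  -- replace 0 occurrence(s) of z with (y + 5)
  => x == 13
stmt 4: y := z - z  -- replace 0 occurrence(s) of y with (z - z)
  => x == 13
stmt 3: x := z - 4  -- replace 1 occurrence(s) of x with (z - 4)
  => ( z - 4 ) == 13
stmt 2: z := x - z  -- replace 1 occurrence(s) of z with (x - z)
  => ( ( x - z ) - 4 ) == 13
stmt 1: z := x - y  -- replace 1 occurrence(s) of z with (x - y)
  => ( ( x - ( x - y ) ) - 4 ) == 13

Answer: ( ( x - ( x - y ) ) - 4 ) == 13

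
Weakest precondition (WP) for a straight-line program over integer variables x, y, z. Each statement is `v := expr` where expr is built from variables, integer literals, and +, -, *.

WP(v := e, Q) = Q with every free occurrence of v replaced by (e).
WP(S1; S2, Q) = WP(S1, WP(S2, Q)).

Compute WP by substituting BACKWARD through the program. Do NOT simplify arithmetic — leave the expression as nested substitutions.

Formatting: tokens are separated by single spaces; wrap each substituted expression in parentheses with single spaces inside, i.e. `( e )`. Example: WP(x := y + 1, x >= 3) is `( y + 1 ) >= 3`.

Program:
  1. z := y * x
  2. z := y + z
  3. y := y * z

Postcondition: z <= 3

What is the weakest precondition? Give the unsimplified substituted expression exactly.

Answer: ( y + ( y * x ) ) <= 3

Derivation:
post: z <= 3
stmt 3: y := y * z  -- replace 0 occurrence(s) of y with (y * z)
  => z <= 3
stmt 2: z := y + z  -- replace 1 occurrence(s) of z with (y + z)
  => ( y + z ) <= 3
stmt 1: z := y * x  -- replace 1 occurrence(s) of z with (y * x)
  => ( y + ( y * x ) ) <= 3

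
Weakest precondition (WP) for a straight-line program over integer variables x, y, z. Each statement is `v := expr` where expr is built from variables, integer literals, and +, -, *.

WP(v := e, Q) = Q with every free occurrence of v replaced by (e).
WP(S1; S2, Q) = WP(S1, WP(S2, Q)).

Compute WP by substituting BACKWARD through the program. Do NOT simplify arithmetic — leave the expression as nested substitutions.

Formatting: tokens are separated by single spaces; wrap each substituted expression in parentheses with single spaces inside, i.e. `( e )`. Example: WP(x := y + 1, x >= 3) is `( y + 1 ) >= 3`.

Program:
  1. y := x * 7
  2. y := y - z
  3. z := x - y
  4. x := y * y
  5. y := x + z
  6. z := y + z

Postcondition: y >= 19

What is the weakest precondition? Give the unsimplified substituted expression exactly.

Answer: ( ( ( ( x * 7 ) - z ) * ( ( x * 7 ) - z ) ) + ( x - ( ( x * 7 ) - z ) ) ) >= 19

Derivation:
post: y >= 19
stmt 6: z := y + z  -- replace 0 occurrence(s) of z with (y + z)
  => y >= 19
stmt 5: y := x + z  -- replace 1 occurrence(s) of y with (x + z)
  => ( x + z ) >= 19
stmt 4: x := y * y  -- replace 1 occurrence(s) of x with (y * y)
  => ( ( y * y ) + z ) >= 19
stmt 3: z := x - y  -- replace 1 occurrence(s) of z with (x - y)
  => ( ( y * y ) + ( x - y ) ) >= 19
stmt 2: y := y - z  -- replace 3 occurrence(s) of y with (y - z)
  => ( ( ( y - z ) * ( y - z ) ) + ( x - ( y - z ) ) ) >= 19
stmt 1: y := x * 7  -- replace 3 occurrence(s) of y with (x * 7)
  => ( ( ( ( x * 7 ) - z ) * ( ( x * 7 ) - z ) ) + ( x - ( ( x * 7 ) - z ) ) ) >= 19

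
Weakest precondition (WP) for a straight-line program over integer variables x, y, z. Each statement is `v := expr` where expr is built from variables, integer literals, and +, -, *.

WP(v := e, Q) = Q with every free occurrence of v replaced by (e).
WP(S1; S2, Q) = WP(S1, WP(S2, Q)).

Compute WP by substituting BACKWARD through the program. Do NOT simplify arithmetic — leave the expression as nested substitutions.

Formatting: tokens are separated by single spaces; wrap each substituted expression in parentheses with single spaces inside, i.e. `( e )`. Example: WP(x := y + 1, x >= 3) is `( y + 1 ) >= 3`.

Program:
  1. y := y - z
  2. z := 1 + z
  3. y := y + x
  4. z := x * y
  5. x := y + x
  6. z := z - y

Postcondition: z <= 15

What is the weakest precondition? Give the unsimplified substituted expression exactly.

post: z <= 15
stmt 6: z := z - y  -- replace 1 occurrence(s) of z with (z - y)
  => ( z - y ) <= 15
stmt 5: x := y + x  -- replace 0 occurrence(s) of x with (y + x)
  => ( z - y ) <= 15
stmt 4: z := x * y  -- replace 1 occurrence(s) of z with (x * y)
  => ( ( x * y ) - y ) <= 15
stmt 3: y := y + x  -- replace 2 occurrence(s) of y with (y + x)
  => ( ( x * ( y + x ) ) - ( y + x ) ) <= 15
stmt 2: z := 1 + z  -- replace 0 occurrence(s) of z with (1 + z)
  => ( ( x * ( y + x ) ) - ( y + x ) ) <= 15
stmt 1: y := y - z  -- replace 2 occurrence(s) of y with (y - z)
  => ( ( x * ( ( y - z ) + x ) ) - ( ( y - z ) + x ) ) <= 15

Answer: ( ( x * ( ( y - z ) + x ) ) - ( ( y - z ) + x ) ) <= 15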